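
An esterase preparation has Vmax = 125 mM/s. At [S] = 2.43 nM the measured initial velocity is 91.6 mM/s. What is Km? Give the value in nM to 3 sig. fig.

0.886 nM

From v = Vmax[S]/(Km+[S]), Km = [S](Vmax − v)/v.
Km = 2.43 × (125 − 91.6) / 91.6 = 81.16/91.6 = 0.886 nM.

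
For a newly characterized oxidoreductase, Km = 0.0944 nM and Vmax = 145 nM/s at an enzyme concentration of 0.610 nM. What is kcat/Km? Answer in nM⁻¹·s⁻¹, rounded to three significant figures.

2520 nM⁻¹·s⁻¹

kcat = Vmax/[E]total = 145/0.610 = 238 s⁻¹.
kcat/Km = 238/0.0944 = 2520 nM⁻¹·s⁻¹.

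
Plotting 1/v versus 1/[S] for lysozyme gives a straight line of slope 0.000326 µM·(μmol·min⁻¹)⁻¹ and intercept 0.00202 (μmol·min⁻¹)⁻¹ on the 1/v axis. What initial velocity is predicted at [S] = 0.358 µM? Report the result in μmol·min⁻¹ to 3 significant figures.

341 μmol·min⁻¹

The y-intercept is 1/Vmax, so Vmax = 1/0.00202 = 495 μmol·min⁻¹.
The slope is Km/Vmax, so Km = 0.000326 × 495 = 0.161 µM.
Then v = 495 × 0.358/(0.161 + 0.358) = 341 μmol·min⁻¹.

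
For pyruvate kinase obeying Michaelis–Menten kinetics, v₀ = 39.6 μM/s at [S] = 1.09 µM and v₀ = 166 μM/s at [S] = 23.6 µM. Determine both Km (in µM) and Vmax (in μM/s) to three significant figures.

From v = Vmax[S]/(Km+[S]), each point gives Vmax = v(Km+[S])/[S].
Equating: 39.6(Km+1.09)/1.09 = 166(Km+23.6)/23.6.
36.33·Km + 39.6 = 7.034·Km + 166, so (36.33 − 7.034)·Km = 166 − 39.6.
Km = 126.4/29.30 = 4.31 µM; then Vmax = 39.6(4.31+1.09)/1.09 = 196 μM/s.

Km = 4.31 µM; Vmax = 196 μM/s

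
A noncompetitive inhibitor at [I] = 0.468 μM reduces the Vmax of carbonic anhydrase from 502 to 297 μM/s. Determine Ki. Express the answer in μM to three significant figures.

Noncompetitive: Vmax,app = Vmax/α with α = 1 + [I]/Ki.
α = Vmax/Vmax,app = 502/297 = 1.690.
Ki = [I]/(α − 1) = 0.468/0.6902 = 0.678 μM.

0.678 μM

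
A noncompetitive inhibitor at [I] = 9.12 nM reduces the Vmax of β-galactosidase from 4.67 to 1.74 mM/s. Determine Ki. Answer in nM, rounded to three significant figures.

Noncompetitive: Vmax,app = Vmax/α with α = 1 + [I]/Ki.
α = Vmax/Vmax,app = 4.67/1.74 = 2.684.
Since α = 1 + [I]/Ki, [I]/Ki = 2.684 − 1 = 1.684 and Ki = 9.12/1.684 = 5.42 nM.

5.42 nM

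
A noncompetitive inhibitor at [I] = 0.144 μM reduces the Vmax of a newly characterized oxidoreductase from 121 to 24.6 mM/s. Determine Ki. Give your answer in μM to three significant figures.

0.0367 μM

Noncompetitive: Vmax,app = Vmax/α with α = 1 + [I]/Ki.
α = Vmax/Vmax,app = 121/24.6 = 4.919.
Since α = 1 + [I]/Ki, [I]/Ki = 4.919 − 1 = 3.919 and Ki = 0.144/3.919 = 0.0367 μM.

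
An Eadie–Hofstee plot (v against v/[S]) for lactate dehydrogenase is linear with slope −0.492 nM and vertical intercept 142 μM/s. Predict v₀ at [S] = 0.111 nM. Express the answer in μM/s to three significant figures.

26.1 μM/s

In the Eadie–Hofstee form v = Vmax − Km·(v/[S]), the slope is −Km and the intercept is Vmax, so Km = 0.492 nM and Vmax = 142 μM/s.
v = 142 × 0.111/(0.492 + 0.111) = 26.1 μM/s.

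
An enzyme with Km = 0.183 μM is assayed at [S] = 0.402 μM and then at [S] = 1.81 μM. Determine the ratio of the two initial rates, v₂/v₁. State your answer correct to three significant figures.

Since Vmax cancels, v₂/v₁ = [S]₂(Km+[S]₁) / [S]₁(Km+[S]₂).
= 1.81×(0.183+0.402) / (0.402×(0.183+1.81)) = 1.059/0.8012 = 1.32.

1.32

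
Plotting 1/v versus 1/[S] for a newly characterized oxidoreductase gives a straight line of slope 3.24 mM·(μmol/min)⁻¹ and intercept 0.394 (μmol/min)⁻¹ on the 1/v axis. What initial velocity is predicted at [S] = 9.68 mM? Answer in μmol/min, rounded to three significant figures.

1.37 μmol/min

The y-intercept is 1/Vmax, so Vmax = 1/0.394 = 2.54 μmol/min.
The slope is Km/Vmax, so Km = 3.24 × 2.54 = 8.22 mM.
Then v = 2.54 × 9.68/(8.22 + 9.68) = 1.37 μmol/min.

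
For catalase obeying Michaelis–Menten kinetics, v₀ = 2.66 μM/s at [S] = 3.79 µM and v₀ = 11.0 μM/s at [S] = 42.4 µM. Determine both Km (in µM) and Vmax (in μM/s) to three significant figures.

Km = 18.9 µM; Vmax = 15.9 μM/s

In reciprocal form, 1/v = (Km/Vmax)·(1/[S]) + 1/Vmax. The two points give (1/[S], 1/v) = (0.2639, 0.3759) and (0.02358, 0.09091).
Slope = (0.3759 − 0.09091)/(0.2639 − 0.02358) = 1.186; intercept = 0.3759 − 1.186×0.2639 = 0.06293.
Vmax = 1/intercept = 15.9 μM/s; Km = slope × Vmax = 1.186 × 15.9 = 18.9 µM.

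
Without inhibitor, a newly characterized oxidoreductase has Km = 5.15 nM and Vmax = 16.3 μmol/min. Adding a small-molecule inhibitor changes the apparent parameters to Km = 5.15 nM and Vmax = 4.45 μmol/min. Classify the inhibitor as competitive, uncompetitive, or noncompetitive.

Vmax decreases (16.3 → 4.45 μmol/min) while Km is unchanged — pure noncompetitive inhibition.

noncompetitive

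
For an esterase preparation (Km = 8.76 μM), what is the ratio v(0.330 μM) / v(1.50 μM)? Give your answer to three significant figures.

Since Vmax cancels, v₂/v₁ = [S]₂(Km+[S]₁) / [S]₁(Km+[S]₂).
= 0.330×(8.76+1.50) / (1.50×(8.76+0.330)) = 3.386/13.64 = 0.248.

0.248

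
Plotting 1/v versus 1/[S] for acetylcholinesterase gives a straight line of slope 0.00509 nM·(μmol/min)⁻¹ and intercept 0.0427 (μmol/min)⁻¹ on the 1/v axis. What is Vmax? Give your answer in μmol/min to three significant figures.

23.4 μmol/min

The y-intercept of a Lineweaver–Burk plot equals 1/Vmax, so Vmax = 1/0.0427 = 23.4 μmol/min.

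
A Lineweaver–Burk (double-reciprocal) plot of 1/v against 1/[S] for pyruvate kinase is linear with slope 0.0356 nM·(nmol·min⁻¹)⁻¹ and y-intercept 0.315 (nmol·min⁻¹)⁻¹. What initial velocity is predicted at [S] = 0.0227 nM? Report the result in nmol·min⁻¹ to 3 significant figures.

The y-intercept is 1/Vmax, so Vmax = 1/0.315 = 3.17 nmol·min⁻¹.
The slope is Km/Vmax, so Km = 0.0356 × 3.17 = 0.113 nM.
Then v = 3.17 × 0.0227/(0.113 + 0.0227) = 0.531 nmol·min⁻¹.

0.531 nmol·min⁻¹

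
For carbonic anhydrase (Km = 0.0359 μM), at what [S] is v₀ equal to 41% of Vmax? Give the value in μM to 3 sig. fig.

v/Vmax = [S]/(Km+[S]) = 0.41, so [S] = Km·0.41/(1 − 0.41) = 0.0359 × 0.6949.
[S] = 0.0249 μM.

0.0249 μM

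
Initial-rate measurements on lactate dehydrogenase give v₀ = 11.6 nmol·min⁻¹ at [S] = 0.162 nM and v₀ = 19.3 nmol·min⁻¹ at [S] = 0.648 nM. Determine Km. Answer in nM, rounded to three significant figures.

From v = Vmax[S]/(Km+[S]), each point gives Vmax = v(Km+[S])/[S].
Equating: 11.6(Km+0.162)/0.162 = 19.3(Km+0.648)/0.648.
71.60·Km + 11.6 = 29.78·Km + 19.3, so (71.60 − 29.78)·Km = 19.3 − 11.6.
Km = 7.700/41.82 = 0.184 nM; then Vmax = 11.6(0.184+0.162)/0.162 = 24.8 nmol·min⁻¹.

0.184 nM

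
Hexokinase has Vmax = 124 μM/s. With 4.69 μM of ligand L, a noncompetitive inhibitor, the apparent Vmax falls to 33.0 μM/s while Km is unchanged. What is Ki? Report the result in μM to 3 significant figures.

Noncompetitive: Vmax,app = Vmax/α with α = 1 + [I]/Ki.
α = Vmax/Vmax,app = 124/33.0 = 3.758.
Since α = 1 + [I]/Ki, [I]/Ki = 3.758 − 1 = 2.758 and Ki = 4.69/2.758 = 1.70 μM.

1.70 μM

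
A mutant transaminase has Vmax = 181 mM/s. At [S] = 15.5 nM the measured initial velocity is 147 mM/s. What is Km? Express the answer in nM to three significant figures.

3.59 nM

v/Vmax = 147/181 = 0.8122 = [S]/(Km+[S]).
So Km + [S] = [S]/0.8122 = 19.09 nM, giving Km = 19.09 − 15.5 = 3.59 nM.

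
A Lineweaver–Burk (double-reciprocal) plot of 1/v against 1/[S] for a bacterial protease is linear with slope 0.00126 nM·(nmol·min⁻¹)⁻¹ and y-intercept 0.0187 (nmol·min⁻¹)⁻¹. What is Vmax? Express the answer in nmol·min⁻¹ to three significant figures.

The y-intercept of a Lineweaver–Burk plot equals 1/Vmax, so Vmax = 1/0.0187 = 53.5 nmol·min⁻¹.

53.5 nmol·min⁻¹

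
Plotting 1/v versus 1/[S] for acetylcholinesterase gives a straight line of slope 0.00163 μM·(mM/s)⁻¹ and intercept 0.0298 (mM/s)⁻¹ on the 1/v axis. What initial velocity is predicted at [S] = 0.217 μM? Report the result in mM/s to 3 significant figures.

The y-intercept is 1/Vmax, so Vmax = 1/0.0298 = 33.6 mM/s.
The slope is Km/Vmax, so Km = 0.00163 × 33.6 = 0.0547 μM.
Then v = 33.6 × 0.217/(0.0547 + 0.217) = 26.8 mM/s.

26.8 mM/s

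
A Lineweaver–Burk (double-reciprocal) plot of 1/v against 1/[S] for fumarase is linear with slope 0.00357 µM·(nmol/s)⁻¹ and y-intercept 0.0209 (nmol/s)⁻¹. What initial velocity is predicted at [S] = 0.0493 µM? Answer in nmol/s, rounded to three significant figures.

10.7 nmol/s

The y-intercept is 1/Vmax, so Vmax = 1/0.0209 = 47.8 nmol/s.
The slope is Km/Vmax, so Km = 0.00357 × 47.8 = 0.171 µM.
Then v = 47.8 × 0.0493/(0.171 + 0.0493) = 10.7 nmol/s.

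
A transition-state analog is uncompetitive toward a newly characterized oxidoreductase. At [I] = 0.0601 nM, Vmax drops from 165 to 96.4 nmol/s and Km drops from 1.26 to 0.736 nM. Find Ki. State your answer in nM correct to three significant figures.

0.0845 nM

Uncompetitive: Vmax,app = Vmax/α (and Km,app = Km/α) with α = 1 + [I]/Ki.
α = Vmax/Vmax,app = 165/96.4 = 1.712.
Since α = 1 + [I]/Ki, [I]/Ki = 1.712 − 1 = 0.7116 and Ki = 0.0601/0.7116 = 0.0845 nM.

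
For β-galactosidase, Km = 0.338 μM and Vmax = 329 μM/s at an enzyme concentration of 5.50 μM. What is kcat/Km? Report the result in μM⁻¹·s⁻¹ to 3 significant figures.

177 μM⁻¹·s⁻¹

kcat = Vmax/[E]total = 329/5.50 = 59.8 s⁻¹.
kcat/Km = 59.8/0.338 = 177 μM⁻¹·s⁻¹.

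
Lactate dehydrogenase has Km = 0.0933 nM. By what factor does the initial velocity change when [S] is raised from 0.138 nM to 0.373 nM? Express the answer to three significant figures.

1.34

The fractional saturations are [S]/(Km+[S]) = 0.138/0.2313 = 0.5966 and 0.373/0.4663 = 0.7999.
v₂/v₁ is just their ratio: 0.7999/0.5966 = 1.34.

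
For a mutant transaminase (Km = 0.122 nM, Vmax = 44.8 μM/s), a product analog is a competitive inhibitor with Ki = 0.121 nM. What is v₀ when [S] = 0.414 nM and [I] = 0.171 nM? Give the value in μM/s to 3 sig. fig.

26.2 μM/s

With α = 1 + [I]/Ki = 1 + 0.171/0.121 = 2.413, the competitive rate law is v = Vmax[S] / (αKm + [S]).
v = 44.8×0.414 / (2.413×0.122 + 0.414) = 18.55/0.7084 = 26.2 μM/s.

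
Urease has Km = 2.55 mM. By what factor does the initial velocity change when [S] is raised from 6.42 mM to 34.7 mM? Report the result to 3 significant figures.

1.30

Since Vmax cancels, v₂/v₁ = [S]₂(Km+[S]₁) / [S]₁(Km+[S]₂).
= 34.7×(2.55+6.42) / (6.42×(2.55+34.7)) = 311.3/239.1 = 1.30.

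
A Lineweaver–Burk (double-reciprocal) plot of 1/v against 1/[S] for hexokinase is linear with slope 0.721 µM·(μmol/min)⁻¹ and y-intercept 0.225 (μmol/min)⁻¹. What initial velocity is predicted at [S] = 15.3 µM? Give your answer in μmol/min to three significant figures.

The y-intercept is 1/Vmax, so Vmax = 1/0.225 = 4.44 μmol/min.
The slope is Km/Vmax, so Km = 0.721 × 4.44 = 3.20 µM.
Then v = 4.44 × 15.3/(3.20 + 15.3) = 3.67 μmol/min.

3.67 μmol/min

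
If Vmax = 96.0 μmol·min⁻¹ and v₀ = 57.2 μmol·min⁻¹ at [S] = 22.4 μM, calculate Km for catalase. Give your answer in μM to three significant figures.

From v = Vmax[S]/(Km+[S]), Km = [S](Vmax − v)/v.
Km = 22.4 × (96.0 − 57.2) / 57.2 = 869.1/57.2 = 15.2 μM.

15.2 μM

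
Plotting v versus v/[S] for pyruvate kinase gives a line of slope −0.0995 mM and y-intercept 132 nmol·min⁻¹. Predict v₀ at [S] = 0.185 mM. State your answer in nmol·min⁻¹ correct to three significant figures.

In the Eadie–Hofstee form v = Vmax − Km·(v/[S]), the slope is −Km and the intercept is Vmax, so Km = 0.0995 mM and Vmax = 132 nmol·min⁻¹.
v = 132 × 0.185/(0.0995 + 0.185) = 85.8 nmol·min⁻¹.

85.8 nmol·min⁻¹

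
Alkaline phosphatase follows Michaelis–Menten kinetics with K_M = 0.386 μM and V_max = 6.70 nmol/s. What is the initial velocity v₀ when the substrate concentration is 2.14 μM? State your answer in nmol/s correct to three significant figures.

[S]/(Km+[S]) = 2.14/2.526 = 0.8472, the fractional saturation.
v = 0.8472 × Vmax = 0.8472 × 6.70 = 5.68 nmol/s.

5.68 nmol/s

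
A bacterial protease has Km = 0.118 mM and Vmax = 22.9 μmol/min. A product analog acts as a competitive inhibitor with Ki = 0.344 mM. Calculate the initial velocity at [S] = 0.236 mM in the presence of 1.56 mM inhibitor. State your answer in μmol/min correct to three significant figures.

6.08 μmol/min

With α = 1 + [I]/Ki = 1 + 1.56/0.344 = 5.535, the competitive rate law is v = Vmax[S] / (αKm + [S]).
v = 22.9×0.236 / (5.535×0.118 + 0.236) = 5.404/0.8891 = 6.08 μmol/min.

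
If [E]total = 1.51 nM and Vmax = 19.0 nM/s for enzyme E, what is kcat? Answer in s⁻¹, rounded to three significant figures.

kcat = Vmax/[E]total = 19.0 nM/s / 1.51 nM = 12.6 s⁻¹.

12.6 s⁻¹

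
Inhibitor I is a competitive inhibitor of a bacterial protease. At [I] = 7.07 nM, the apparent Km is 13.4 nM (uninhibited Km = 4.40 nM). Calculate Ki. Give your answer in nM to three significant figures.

Competitive: Km,app = α·Km with α = 1 + [I]/Ki.
α = Km,app/Km = 13.4/4.40 = 3.045.
Ki = [I]/(α − 1) = 7.07/2.045 = 3.46 nM.

3.46 nM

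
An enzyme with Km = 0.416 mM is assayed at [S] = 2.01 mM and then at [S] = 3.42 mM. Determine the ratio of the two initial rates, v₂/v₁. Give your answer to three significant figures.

The fractional saturations are [S]/(Km+[S]) = 2.01/2.426 = 0.8285 and 3.42/3.836 = 0.8916.
v₂/v₁ is just their ratio: 0.8916/0.8285 = 1.08.

1.08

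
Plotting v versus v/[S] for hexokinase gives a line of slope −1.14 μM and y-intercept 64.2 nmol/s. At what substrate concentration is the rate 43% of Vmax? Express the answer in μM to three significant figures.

The Eadie–Hofstee slope gives Km = 1.14 μM (slope = −Km).
v/Vmax = [S]/(Km+[S]) = 0.43 ⇒ [S] = Km·0.43/(1−0.43) = 1.14 × 0.7544 = 0.860 μM.

0.860 μM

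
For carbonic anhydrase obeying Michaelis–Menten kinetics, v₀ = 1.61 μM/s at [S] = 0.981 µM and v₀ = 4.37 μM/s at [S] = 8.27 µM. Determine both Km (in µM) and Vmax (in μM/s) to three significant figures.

Km = 2.48 µM; Vmax = 5.68 μM/s

In reciprocal form, 1/v = (Km/Vmax)·(1/[S]) + 1/Vmax. The two points give (1/[S], 1/v) = (1.019, 0.6211) and (0.1209, 0.2288).
Slope = (0.6211 − 0.2288)/(1.019 − 0.1209) = 0.4366; intercept = 0.6211 − 0.4366×1.019 = 0.1760.
Vmax = 1/intercept = 5.68 μM/s; Km = slope × Vmax = 0.4366 × 5.68 = 2.48 µM.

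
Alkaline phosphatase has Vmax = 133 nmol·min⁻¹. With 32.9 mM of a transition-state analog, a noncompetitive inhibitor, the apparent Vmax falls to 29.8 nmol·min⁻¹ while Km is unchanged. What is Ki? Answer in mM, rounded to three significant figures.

9.50 mM

Noncompetitive: Vmax,app = Vmax/α with α = 1 + [I]/Ki.
α = Vmax/Vmax,app = 133/29.8 = 4.463.
Since α = 1 + [I]/Ki, [I]/Ki = 4.463 − 1 = 3.463 and Ki = 32.9/3.463 = 9.50 mM.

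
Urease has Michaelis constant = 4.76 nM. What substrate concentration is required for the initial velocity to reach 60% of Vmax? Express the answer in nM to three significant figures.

v/Vmax = [S]/(Km+[S]) = 0.6, so [S] = Km·0.6/(1 − 0.6) = 4.76 × 1.500.
[S] = 7.14 nM.

7.14 nM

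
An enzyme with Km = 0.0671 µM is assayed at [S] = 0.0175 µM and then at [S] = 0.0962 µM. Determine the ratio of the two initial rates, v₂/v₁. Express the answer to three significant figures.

Since Vmax cancels, v₂/v₁ = [S]₂(Km+[S]₁) / [S]₁(Km+[S]₂).
= 0.0962×(0.0671+0.0175) / (0.0175×(0.0671+0.0962)) = 0.008139/0.002858 = 2.85.

2.85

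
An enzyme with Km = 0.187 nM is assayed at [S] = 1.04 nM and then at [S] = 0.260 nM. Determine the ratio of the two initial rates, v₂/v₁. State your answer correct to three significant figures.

0.686

Since Vmax cancels, v₂/v₁ = [S]₂(Km+[S]₁) / [S]₁(Km+[S]₂).
= 0.260×(0.187+1.04) / (1.04×(0.187+0.260)) = 0.3190/0.4649 = 0.686.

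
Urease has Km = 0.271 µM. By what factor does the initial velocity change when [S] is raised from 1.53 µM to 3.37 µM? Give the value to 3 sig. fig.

1.09

The fractional saturations are [S]/(Km+[S]) = 1.53/1.801 = 0.8495 and 3.37/3.641 = 0.9256.
v₂/v₁ is just their ratio: 0.9256/0.8495 = 1.09.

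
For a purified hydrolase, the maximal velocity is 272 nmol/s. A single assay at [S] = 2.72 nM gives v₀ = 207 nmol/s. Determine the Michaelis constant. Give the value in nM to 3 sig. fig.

From v = Vmax[S]/(Km+[S]), Km = [S](Vmax − v)/v.
Km = 2.72 × (272 − 207) / 207 = 176.8/207 = 0.854 nM.

0.854 nM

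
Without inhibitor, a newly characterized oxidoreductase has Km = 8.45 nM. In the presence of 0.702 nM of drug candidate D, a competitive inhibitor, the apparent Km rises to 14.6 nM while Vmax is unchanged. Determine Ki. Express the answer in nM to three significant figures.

Competitive: Km,app = α·Km with α = 1 + [I]/Ki.
α = Km,app/Km = 14.6/8.45 = 1.728.
Since α = 1 + [I]/Ki, [I]/Ki = 1.728 − 1 = 0.7278 and Ki = 0.702/0.7278 = 0.965 nM.

0.965 nM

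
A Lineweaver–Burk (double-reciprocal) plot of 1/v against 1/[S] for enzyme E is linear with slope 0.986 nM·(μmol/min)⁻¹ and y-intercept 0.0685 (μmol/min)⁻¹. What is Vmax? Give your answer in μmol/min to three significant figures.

14.6 μmol/min

The y-intercept of a Lineweaver–Burk plot equals 1/Vmax, so Vmax = 1/0.0685 = 14.6 μmol/min.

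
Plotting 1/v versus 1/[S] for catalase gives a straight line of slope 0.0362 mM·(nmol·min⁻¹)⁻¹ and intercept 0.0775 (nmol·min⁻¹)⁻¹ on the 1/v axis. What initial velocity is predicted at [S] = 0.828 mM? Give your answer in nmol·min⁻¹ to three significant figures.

The y-intercept is 1/Vmax, so Vmax = 1/0.0775 = 12.9 nmol·min⁻¹.
The slope is Km/Vmax, so Km = 0.0362 × 12.9 = 0.467 mM.
Then v = 12.9 × 0.828/(0.467 + 0.828) = 8.25 nmol·min⁻¹.

8.25 nmol·min⁻¹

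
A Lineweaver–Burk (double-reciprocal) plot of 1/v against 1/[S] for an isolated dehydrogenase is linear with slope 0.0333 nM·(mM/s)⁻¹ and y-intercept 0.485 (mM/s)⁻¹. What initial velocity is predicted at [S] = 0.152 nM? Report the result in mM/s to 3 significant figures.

1.42 mM/s

The y-intercept is 1/Vmax, so Vmax = 1/0.485 = 2.06 mM/s.
The slope is Km/Vmax, so Km = 0.0333 × 2.06 = 0.0687 nM.
Then v = 2.06 × 0.152/(0.0687 + 0.152) = 1.42 mM/s.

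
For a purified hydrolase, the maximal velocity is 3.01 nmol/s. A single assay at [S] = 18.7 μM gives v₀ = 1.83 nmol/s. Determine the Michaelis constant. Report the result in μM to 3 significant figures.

v/Vmax = 1.83/3.01 = 0.6080 = [S]/(Km+[S]).
So Km + [S] = [S]/0.6080 = 30.76 μM, giving Km = 30.76 − 18.7 = 12.1 μM.

12.1 μM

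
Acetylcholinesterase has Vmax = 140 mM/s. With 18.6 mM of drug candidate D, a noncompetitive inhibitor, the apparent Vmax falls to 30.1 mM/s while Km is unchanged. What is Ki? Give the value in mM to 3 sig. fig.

Noncompetitive: Vmax,app = Vmax/α with α = 1 + [I]/Ki.
α = Vmax/Vmax,app = 140/30.1 = 4.651.
Since α = 1 + [I]/Ki, [I]/Ki = 4.651 − 1 = 3.651 and Ki = 18.6/3.651 = 5.09 mM.

5.09 mM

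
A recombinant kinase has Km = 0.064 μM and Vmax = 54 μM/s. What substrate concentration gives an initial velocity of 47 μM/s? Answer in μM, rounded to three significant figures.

0.430 μM

Rearranging v = Vmax[S]/(Km+[S]) gives [S] = Km·v/(Vmax − v).
[S] = 0.064 × 47 / (54 − 47) = 3.008/7.000 = 0.430 μM.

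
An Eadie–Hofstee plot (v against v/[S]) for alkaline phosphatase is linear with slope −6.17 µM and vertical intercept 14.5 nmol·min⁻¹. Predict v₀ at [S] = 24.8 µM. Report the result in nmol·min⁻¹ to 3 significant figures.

11.6 nmol·min⁻¹

In the Eadie–Hofstee form v = Vmax − Km·(v/[S]), the slope is −Km and the intercept is Vmax, so Km = 6.17 µM and Vmax = 14.5 nmol·min⁻¹.
v = 14.5 × 24.8/(6.17 + 24.8) = 11.6 nmol·min⁻¹.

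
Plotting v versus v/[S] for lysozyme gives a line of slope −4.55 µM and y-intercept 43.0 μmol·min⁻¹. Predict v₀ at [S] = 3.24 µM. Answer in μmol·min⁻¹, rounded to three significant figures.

In the Eadie–Hofstee form v = Vmax − Km·(v/[S]), the slope is −Km and the intercept is Vmax, so Km = 4.55 µM and Vmax = 43.0 μmol·min⁻¹.
v = 43.0 × 3.24/(4.55 + 3.24) = 17.9 μmol·min⁻¹.

17.9 μmol·min⁻¹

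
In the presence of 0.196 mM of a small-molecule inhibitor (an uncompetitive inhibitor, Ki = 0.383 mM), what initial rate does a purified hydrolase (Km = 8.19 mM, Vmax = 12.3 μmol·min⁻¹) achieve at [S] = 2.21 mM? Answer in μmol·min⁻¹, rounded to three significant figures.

2.36 μmol·min⁻¹

α = 1 + [I]/Ki = 1 + 0.196/0.383 = 1.512.
For an uncompetitive inhibitor, both parameters are divided by α, giving Vmax/α and Km/α: Km,app = 5.42 mM, Vmax,app = 8.14 μmol·min⁻¹.
v = Vmax,app·[S]/(Km,app + [S]) = 8.14 × 2.21/(5.42 + 2.21) = 2.36 μmol·min⁻¹.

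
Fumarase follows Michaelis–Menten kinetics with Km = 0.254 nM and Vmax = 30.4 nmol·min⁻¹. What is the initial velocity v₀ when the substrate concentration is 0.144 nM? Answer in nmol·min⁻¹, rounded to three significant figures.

v = Vmax·[S]/(Km + [S]) = 30.4 × 0.144 / (0.254 + 0.144)
  = 4.378 / 0.3980 = 11.0 nmol·min⁻¹.

11.0 nmol·min⁻¹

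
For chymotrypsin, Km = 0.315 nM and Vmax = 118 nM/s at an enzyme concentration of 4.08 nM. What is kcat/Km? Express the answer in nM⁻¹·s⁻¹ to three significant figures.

91.8 nM⁻¹·s⁻¹

kcat = Vmax/[E]total = 118/4.08 = 28.9 s⁻¹.
kcat/Km = 28.9/0.315 = 91.8 nM⁻¹·s⁻¹.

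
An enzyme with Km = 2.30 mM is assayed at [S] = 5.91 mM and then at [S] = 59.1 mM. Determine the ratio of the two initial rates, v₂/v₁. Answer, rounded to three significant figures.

The fractional saturations are [S]/(Km+[S]) = 5.91/8.210 = 0.7199 and 59.1/61.40 = 0.9625.
v₂/v₁ is just their ratio: 0.9625/0.7199 = 1.34.

1.34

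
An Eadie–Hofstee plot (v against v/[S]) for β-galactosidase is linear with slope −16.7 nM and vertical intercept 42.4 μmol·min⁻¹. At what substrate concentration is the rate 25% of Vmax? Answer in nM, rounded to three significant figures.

The Eadie–Hofstee slope gives Km = 16.7 nM (slope = −Km).
v/Vmax = [S]/(Km+[S]) = 0.25 ⇒ [S] = Km·0.25/(1−0.25) = 16.7 × 0.3333 = 5.57 nM.

5.57 nM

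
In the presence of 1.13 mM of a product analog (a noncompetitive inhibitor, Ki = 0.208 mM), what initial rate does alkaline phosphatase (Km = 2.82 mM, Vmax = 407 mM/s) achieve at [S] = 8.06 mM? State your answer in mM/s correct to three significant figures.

α = 1 + [I]/Ki = 1 + 1.13/0.208 = 6.433.
For a noncompetitive inhibitor, Vmax is reduced to Vmax/α while Km is unchanged: Km,app = 2.82 mM, Vmax,app = 63.3 mM/s.
v = Vmax,app·[S]/(Km,app + [S]) = 63.3 × 8.06/(2.82 + 8.06) = 46.9 mM/s.

46.9 mM/s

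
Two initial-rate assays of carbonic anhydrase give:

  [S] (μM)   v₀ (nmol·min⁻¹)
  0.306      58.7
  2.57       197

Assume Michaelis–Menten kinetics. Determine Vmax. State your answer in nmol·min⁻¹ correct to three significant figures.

289 nmol·min⁻¹

From v = Vmax[S]/(Km+[S]), each point gives Vmax = v(Km+[S])/[S].
Equating: 58.7(Km+0.306)/0.306 = 197(Km+2.57)/2.57.
191.8·Km + 58.7 = 76.65·Km + 197, so (191.8 − 76.65)·Km = 197 − 58.7.
Km = 138.3/115.2 = 1.20 μM; then Vmax = 58.7(1.20+0.306)/0.306 = 289 nmol·min⁻¹.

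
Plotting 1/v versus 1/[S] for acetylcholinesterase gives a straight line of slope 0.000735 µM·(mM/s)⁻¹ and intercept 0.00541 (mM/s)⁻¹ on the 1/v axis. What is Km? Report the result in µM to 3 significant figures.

y-intercept = 1/Vmax ⇒ Vmax = 185 mM/s; slope = Km/Vmax ⇒ Km = slope × Vmax.
Km = 0.000735 × 185 = 0.136 µM.

0.136 µM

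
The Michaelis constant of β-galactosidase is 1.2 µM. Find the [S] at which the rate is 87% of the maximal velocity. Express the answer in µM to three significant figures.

v/Vmax = [S]/(Km+[S]) = 0.87, so [S] = Km·0.87/(1 − 0.87) = 1.2 × 6.692.
[S] = 8.03 µM.

8.03 µM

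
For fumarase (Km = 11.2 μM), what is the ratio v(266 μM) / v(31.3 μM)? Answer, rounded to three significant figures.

The fractional saturations are [S]/(Km+[S]) = 31.3/42.50 = 0.7365 and 266/277.2 = 0.9596.
v₂/v₁ is just their ratio: 0.9596/0.7365 = 1.30.

1.30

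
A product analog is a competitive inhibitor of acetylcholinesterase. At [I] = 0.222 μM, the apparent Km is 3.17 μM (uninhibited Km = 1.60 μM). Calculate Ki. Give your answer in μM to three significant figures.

Competitive: Km,app = α·Km with α = 1 + [I]/Ki.
α = Km,app/Km = 3.17/1.60 = 1.981.
Ki = [I]/(α − 1) = 0.222/0.9812 = 0.226 μM.

0.226 μM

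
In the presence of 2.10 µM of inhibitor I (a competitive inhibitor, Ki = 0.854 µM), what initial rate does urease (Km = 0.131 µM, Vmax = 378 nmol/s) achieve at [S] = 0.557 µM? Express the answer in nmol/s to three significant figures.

α = 1 + [I]/Ki = 1 + 2.10/0.854 = 3.459.
For a competitive inhibitor, Vmax is unchanged and the apparent Km becomes α·Km: Km,app = 0.453 µM, Vmax,app = 378 nmol/s.
v = Vmax,app·[S]/(Km,app + [S]) = 378 × 0.557/(0.453 + 0.557) = 208 nmol/s.

208 nmol/s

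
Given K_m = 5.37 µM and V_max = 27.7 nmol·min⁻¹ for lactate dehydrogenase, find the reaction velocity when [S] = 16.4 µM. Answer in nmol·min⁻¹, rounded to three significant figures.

20.9 nmol·min⁻¹

[S]/(Km+[S]) = 16.4/21.77 = 0.7533, the fractional saturation.
v = 0.7533 × Vmax = 0.7533 × 27.7 = 20.9 nmol·min⁻¹.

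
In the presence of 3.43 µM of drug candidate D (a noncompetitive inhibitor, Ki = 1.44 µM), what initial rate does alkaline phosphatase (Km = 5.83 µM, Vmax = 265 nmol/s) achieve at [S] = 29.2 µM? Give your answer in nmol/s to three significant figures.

α = 1 + [I]/Ki = 1 + 3.43/1.44 = 3.382.
For a noncompetitive inhibitor, Vmax is reduced to Vmax/α while Km is unchanged: Km,app = 5.83 µM, Vmax,app = 78.4 nmol/s.
v = Vmax,app·[S]/(Km,app + [S]) = 78.4 × 29.2/(5.83 + 29.2) = 65.3 nmol/s.

65.3 nmol/s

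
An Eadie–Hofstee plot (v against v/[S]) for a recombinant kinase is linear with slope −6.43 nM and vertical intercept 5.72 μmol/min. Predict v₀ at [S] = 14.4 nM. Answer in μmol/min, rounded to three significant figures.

3.95 μmol/min

In the Eadie–Hofstee form v = Vmax − Km·(v/[S]), the slope is −Km and the intercept is Vmax, so Km = 6.43 nM and Vmax = 5.72 μmol/min.
v = 5.72 × 14.4/(6.43 + 14.4) = 3.95 μmol/min.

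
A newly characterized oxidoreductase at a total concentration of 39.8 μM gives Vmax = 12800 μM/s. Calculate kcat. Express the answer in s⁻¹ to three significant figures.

322 s⁻¹

kcat = Vmax/[E]total = 12800 μM/s / 39.8 μM = 322 s⁻¹.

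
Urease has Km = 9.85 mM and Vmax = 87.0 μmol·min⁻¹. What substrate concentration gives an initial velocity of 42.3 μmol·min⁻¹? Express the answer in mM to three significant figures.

9.32 mM

Rearranging v = Vmax[S]/(Km+[S]) gives [S] = Km·v/(Vmax − v).
[S] = 9.85 × 42.3 / (87.0 − 42.3) = 416.7/44.70 = 9.32 mM.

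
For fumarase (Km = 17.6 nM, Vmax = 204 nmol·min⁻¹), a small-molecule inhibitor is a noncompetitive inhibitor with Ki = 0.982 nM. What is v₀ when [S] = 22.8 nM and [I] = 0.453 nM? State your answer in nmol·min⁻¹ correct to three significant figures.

78.8 nmol·min⁻¹

With α = 1 + [I]/Ki = 1 + 0.453/0.982 = 1.461, the noncompetitive rate law is v = (Vmax/α)·[S] / (Km + [S]).
v = (204/1.461)×22.8 / (17.6 + 22.8) = 3183/40.40 = 78.8 nmol·min⁻¹.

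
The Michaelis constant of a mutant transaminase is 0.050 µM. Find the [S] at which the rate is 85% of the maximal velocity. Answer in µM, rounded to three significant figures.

0.283 µM

v/Vmax = [S]/(Km+[S]) = 0.85, so [S] = Km·0.85/(1 − 0.85) = 0.050 × 5.667.
[S] = 0.283 µM.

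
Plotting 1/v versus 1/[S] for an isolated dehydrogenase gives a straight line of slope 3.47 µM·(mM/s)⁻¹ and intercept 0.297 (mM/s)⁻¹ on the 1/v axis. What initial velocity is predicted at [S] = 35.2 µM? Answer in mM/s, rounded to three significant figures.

2.53 mM/s

The y-intercept is 1/Vmax, so Vmax = 1/0.297 = 3.37 mM/s.
The slope is Km/Vmax, so Km = 3.47 × 3.37 = 11.7 µM.
Then v = 3.37 × 35.2/(11.7 + 35.2) = 2.53 mM/s.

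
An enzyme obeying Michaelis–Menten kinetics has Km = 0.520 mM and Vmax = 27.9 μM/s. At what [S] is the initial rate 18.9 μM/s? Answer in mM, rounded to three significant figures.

1.09 mM

The required fractional saturation is v/Vmax = 18.9/27.9 = 0.6774.
Then [S]/(Km+[S]) = 0.6774 ⇒ [S] = 0.520 × 0.6774/(1 − 0.6774) = 1.09 mM.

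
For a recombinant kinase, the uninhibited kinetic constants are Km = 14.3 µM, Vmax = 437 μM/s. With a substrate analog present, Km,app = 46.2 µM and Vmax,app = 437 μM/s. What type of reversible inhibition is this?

competitive

Km increases (14.3 → 46.2 µM) while Vmax is unchanged — the hallmark of competitive inhibition.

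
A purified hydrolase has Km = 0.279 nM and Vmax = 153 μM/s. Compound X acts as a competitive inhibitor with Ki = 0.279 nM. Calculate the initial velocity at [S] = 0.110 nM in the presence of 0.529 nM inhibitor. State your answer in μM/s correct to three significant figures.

18.3 μM/s

α = 1 + [I]/Ki = 1 + 0.529/0.279 = 2.896.
For a competitive inhibitor, Vmax is unchanged and the apparent Km becomes α·Km: Km,app = 0.808 nM, Vmax,app = 153 μM/s.
v = Vmax,app·[S]/(Km,app + [S]) = 153 × 0.110/(0.808 + 0.110) = 18.3 μM/s.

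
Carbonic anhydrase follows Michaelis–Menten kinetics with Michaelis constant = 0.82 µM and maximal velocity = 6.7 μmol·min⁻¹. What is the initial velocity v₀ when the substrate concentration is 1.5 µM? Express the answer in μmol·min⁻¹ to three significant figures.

4.33 μmol·min⁻¹

[S]/(Km+[S]) = 1.5/2.320 = 0.6466, the fractional saturation.
v = 0.6466 × Vmax = 0.6466 × 6.7 = 4.33 μmol·min⁻¹.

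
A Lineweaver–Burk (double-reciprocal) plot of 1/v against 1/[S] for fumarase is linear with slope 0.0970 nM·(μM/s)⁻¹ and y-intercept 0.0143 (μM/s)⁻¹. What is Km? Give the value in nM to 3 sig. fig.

y-intercept = 1/Vmax ⇒ Vmax = 69.9 μM/s; slope = Km/Vmax ⇒ Km = slope × Vmax.
Km = 0.0970 × 69.9 = 6.78 nM.

6.78 nM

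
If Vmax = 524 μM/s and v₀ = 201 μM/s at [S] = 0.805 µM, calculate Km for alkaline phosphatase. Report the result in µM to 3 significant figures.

1.29 µM

From v = Vmax[S]/(Km+[S]), Km = [S](Vmax − v)/v.
Km = 0.805 × (524 − 201) / 201 = 260.0/201 = 1.29 µM.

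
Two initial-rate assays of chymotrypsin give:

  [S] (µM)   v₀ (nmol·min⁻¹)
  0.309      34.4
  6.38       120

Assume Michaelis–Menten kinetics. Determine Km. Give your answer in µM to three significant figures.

0.925 µM

In reciprocal form, 1/v = (Km/Vmax)·(1/[S]) + 1/Vmax. The two points give (1/[S], 1/v) = (3.236, 0.02907) and (0.1567, 0.008333).
Slope = (0.02907 − 0.008333)/(3.236 − 0.1567) = 0.006734; intercept = 0.02907 − 0.006734×3.236 = 0.007278.
Vmax = 1/intercept = 137 nmol·min⁻¹; Km = slope × Vmax = 0.006734 × 137 = 0.925 µM.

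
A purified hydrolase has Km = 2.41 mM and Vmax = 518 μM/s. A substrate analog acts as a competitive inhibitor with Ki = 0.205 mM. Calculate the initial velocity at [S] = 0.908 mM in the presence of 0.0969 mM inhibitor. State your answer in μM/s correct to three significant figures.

With α = 1 + [I]/Ki = 1 + 0.0969/0.205 = 1.473, the competitive rate law is v = Vmax[S] / (αKm + [S]).
v = 518×0.908 / (1.473×2.41 + 0.908) = 470.3/4.457 = 106 μM/s.

106 μM/s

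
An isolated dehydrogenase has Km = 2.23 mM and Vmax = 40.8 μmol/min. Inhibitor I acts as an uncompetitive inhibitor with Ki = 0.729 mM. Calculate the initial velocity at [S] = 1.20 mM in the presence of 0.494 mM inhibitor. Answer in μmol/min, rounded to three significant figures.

11.5 μmol/min

With α = 1 + [I]/Ki = 1 + 0.494/0.729 = 1.678, the uncompetitive rate law is v = (Vmax/α)·[S] / (Km/α + [S]).
v = (40.8/1.678)×1.20 / (2.23/1.678 + 1.20) = 29.18/2.529 = 11.5 μmol/min.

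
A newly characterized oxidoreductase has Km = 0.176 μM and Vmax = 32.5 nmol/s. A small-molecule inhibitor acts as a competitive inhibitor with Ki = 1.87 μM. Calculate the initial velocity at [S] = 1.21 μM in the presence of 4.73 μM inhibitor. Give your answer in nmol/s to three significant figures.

21.5 nmol/s

With α = 1 + [I]/Ki = 1 + 4.73/1.87 = 3.529, the competitive rate law is v = Vmax[S] / (αKm + [S]).
v = 32.5×1.21 / (3.529×0.176 + 1.21) = 39.32/1.831 = 21.5 nmol/s.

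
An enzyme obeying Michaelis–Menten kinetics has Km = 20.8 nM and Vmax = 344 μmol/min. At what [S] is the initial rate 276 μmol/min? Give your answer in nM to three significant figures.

Rearranging v = Vmax[S]/(Km+[S]) gives [S] = Km·v/(Vmax − v).
[S] = 20.8 × 276 / (344 − 276) = 5741/68.00 = 84.4 nM.

84.4 nM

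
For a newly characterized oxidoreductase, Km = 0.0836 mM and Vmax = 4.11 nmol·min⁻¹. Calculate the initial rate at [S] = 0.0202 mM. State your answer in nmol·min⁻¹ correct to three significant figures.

0.800 nmol·min⁻¹

[S]/(Km+[S]) = 0.0202/0.1038 = 0.1946, the fractional saturation.
v = 0.1946 × Vmax = 0.1946 × 4.11 = 0.800 nmol·min⁻¹.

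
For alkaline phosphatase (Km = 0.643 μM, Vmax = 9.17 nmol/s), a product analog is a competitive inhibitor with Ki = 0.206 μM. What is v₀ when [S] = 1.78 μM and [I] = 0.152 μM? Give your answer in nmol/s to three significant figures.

With α = 1 + [I]/Ki = 1 + 0.152/0.206 = 1.738, the competitive rate law is v = Vmax[S] / (αKm + [S]).
v = 9.17×1.78 / (1.738×0.643 + 1.78) = 16.32/2.897 = 5.63 nmol/s.

5.63 nmol/s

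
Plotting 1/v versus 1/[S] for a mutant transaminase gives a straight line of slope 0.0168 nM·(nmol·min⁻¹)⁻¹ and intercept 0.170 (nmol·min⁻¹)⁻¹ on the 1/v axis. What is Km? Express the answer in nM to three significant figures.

0.0988 nM

y-intercept = 1/Vmax ⇒ Vmax = 5.88 nmol·min⁻¹; slope = Km/Vmax ⇒ Km = slope × Vmax.
Km = 0.0168 × 5.88 = 0.0988 nM.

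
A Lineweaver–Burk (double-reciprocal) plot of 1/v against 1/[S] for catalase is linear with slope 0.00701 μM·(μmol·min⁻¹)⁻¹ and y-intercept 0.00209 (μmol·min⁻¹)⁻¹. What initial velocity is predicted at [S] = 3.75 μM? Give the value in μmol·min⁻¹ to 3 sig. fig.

The y-intercept is 1/Vmax, so Vmax = 1/0.00209 = 478 μmol·min⁻¹.
The slope is Km/Vmax, so Km = 0.00701 × 478 = 3.35 μM.
Then v = 478 × 3.75/(3.35 + 3.75) = 253 μmol·min⁻¹.

253 μmol·min⁻¹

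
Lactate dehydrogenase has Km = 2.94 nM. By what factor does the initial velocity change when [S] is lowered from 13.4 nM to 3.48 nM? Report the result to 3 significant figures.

0.661

The fractional saturations are [S]/(Km+[S]) = 13.4/16.34 = 0.8201 and 3.48/6.420 = 0.5421.
v₂/v₁ is just their ratio: 0.5421/0.8201 = 0.661.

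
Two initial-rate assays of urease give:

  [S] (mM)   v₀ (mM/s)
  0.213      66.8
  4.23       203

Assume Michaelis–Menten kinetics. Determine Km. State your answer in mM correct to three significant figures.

0.513 mM

In reciprocal form, 1/v = (Km/Vmax)·(1/[S]) + 1/Vmax. The two points give (1/[S], 1/v) = (4.695, 0.01497) and (0.2364, 0.004926).
Slope = (0.01497 − 0.004926)/(4.695 − 0.2364) = 0.002253; intercept = 0.01497 − 0.002253×4.695 = 0.004394.
Vmax = 1/intercept = 228 mM/s; Km = slope × Vmax = 0.002253 × 228 = 0.513 mM.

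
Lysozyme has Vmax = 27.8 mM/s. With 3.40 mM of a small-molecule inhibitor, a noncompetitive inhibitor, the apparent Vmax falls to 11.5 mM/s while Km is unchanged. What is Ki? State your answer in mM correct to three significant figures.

Noncompetitive: Vmax,app = Vmax/α with α = 1 + [I]/Ki.
α = Vmax/Vmax,app = 27.8/11.5 = 2.417.
Ki = [I]/(α − 1) = 3.40/1.417 = 2.40 mM.

2.40 mM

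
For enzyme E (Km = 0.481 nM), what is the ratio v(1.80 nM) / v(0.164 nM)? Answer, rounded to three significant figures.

The fractional saturations are [S]/(Km+[S]) = 0.164/0.6450 = 0.2543 and 1.80/2.281 = 0.7891.
v₂/v₁ is just their ratio: 0.7891/0.2543 = 3.10.

3.10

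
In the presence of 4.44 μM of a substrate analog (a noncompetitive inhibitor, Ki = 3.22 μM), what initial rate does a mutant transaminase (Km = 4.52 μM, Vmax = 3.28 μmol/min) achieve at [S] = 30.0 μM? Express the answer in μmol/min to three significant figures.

With α = 1 + [I]/Ki = 1 + 4.44/3.22 = 2.379, the noncompetitive rate law is v = (Vmax/α)·[S] / (Km + [S]).
v = (3.28/2.379)×30.0 / (4.52 + 30.0) = 41.36/34.52 = 1.20 μmol/min.

1.20 μmol/min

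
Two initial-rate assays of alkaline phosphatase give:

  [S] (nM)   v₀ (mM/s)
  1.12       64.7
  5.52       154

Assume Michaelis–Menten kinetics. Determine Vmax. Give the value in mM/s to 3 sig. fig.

237 mM/s

In reciprocal form, 1/v = (Km/Vmax)·(1/[S]) + 1/Vmax. The two points give (1/[S], 1/v) = (0.8929, 0.01546) and (0.1812, 0.006494).
Slope = (0.01546 − 0.006494)/(0.8929 − 0.1812) = 0.01259; intercept = 0.01546 − 0.01259×0.8929 = 0.004212.
Vmax = 1/intercept = 237 mM/s; Km = slope × Vmax = 0.01259 × 237 = 2.99 nM.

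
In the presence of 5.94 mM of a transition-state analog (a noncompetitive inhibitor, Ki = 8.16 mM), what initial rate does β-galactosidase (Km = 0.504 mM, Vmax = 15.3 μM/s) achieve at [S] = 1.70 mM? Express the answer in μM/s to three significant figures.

With α = 1 + [I]/Ki = 1 + 5.94/8.16 = 1.728, the noncompetitive rate law is v = (Vmax/α)·[S] / (Km + [S]).
v = (15.3/1.728)×1.70 / (0.504 + 1.70) = 15.05/2.204 = 6.83 μM/s.

6.83 μM/s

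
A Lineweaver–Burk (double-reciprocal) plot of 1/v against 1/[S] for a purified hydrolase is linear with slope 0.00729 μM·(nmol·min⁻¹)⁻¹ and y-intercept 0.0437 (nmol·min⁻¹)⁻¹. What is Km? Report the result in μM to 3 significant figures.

y-intercept = 1/Vmax ⇒ Vmax = 22.9 nmol·min⁻¹; slope = Km/Vmax ⇒ Km = slope × Vmax.
Km = 0.00729 × 22.9 = 0.167 μM.

0.167 μM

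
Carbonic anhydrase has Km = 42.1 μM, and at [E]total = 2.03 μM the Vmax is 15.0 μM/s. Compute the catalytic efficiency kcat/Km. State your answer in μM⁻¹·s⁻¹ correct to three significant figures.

0.176 μM⁻¹·s⁻¹

kcat = Vmax/[E]total = 15.0/2.03 = 7.39 s⁻¹.
kcat/Km = 7.39/42.1 = 0.176 μM⁻¹·s⁻¹.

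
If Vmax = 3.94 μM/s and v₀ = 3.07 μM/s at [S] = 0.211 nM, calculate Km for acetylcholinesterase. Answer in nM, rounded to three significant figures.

v/Vmax = 3.07/3.94 = 0.7792 = [S]/(Km+[S]).
So Km + [S] = [S]/0.7792 = 0.2708 nM, giving Km = 0.2708 − 0.211 = 0.0598 nM.

0.0598 nM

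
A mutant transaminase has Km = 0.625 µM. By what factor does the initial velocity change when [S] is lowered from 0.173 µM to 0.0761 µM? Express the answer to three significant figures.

0.501

Since Vmax cancels, v₂/v₁ = [S]₂(Km+[S]₁) / [S]₁(Km+[S]₂).
= 0.0761×(0.625+0.173) / (0.173×(0.625+0.0761)) = 0.06073/0.1213 = 0.501.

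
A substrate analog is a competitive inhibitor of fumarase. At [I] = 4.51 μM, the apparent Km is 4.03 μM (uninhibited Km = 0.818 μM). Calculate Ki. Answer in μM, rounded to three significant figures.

Competitive: Km,app = α·Km with α = 1 + [I]/Ki.
α = Km,app/Km = 4.03/0.818 = 4.927.
Ki = [I]/(α − 1) = 4.51/3.927 = 1.15 μM.

1.15 μM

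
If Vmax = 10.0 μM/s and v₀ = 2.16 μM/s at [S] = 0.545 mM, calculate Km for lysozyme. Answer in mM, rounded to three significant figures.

v/Vmax = 2.16/10.0 = 0.2160 = [S]/(Km+[S]).
So Km + [S] = [S]/0.2160 = 2.523 mM, giving Km = 2.523 − 0.545 = 1.98 mM.

1.98 mM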